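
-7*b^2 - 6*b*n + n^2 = (-7*b + n)*(b + n)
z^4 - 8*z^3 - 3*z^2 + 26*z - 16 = (z - 8)*(z - 1)^2*(z + 2)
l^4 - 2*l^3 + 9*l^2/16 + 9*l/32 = l*(l - 3/2)*(l - 3/4)*(l + 1/4)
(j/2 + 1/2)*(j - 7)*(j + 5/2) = j^3/2 - 7*j^2/4 - 11*j - 35/4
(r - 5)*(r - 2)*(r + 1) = r^3 - 6*r^2 + 3*r + 10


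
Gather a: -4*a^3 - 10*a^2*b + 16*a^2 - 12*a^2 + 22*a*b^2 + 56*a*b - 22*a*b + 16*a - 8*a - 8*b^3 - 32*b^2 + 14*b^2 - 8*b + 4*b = -4*a^3 + a^2*(4 - 10*b) + a*(22*b^2 + 34*b + 8) - 8*b^3 - 18*b^2 - 4*b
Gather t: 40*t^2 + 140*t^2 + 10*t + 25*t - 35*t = 180*t^2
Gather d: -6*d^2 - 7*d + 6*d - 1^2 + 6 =-6*d^2 - d + 5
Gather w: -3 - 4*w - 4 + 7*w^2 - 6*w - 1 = 7*w^2 - 10*w - 8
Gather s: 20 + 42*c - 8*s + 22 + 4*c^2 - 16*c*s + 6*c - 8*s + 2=4*c^2 + 48*c + s*(-16*c - 16) + 44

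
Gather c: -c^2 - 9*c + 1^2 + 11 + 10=-c^2 - 9*c + 22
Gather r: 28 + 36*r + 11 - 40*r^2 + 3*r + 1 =-40*r^2 + 39*r + 40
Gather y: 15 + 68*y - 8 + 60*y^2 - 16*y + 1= 60*y^2 + 52*y + 8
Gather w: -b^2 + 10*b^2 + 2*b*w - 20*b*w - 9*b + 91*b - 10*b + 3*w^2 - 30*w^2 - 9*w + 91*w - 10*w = 9*b^2 + 72*b - 27*w^2 + w*(72 - 18*b)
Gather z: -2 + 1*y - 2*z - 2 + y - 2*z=2*y - 4*z - 4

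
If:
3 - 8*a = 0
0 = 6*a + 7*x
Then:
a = 3/8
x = -9/28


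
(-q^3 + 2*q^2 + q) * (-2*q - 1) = 2*q^4 - 3*q^3 - 4*q^2 - q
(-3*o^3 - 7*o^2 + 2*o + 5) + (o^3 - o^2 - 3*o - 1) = -2*o^3 - 8*o^2 - o + 4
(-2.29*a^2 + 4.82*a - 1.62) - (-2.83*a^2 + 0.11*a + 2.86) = 0.54*a^2 + 4.71*a - 4.48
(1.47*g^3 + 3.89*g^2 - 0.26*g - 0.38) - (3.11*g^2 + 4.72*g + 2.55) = 1.47*g^3 + 0.78*g^2 - 4.98*g - 2.93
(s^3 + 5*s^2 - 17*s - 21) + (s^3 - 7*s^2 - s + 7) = 2*s^3 - 2*s^2 - 18*s - 14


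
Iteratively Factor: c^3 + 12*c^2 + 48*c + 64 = (c + 4)*(c^2 + 8*c + 16) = (c + 4)^2*(c + 4)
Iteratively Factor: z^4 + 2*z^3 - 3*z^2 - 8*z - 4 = (z + 1)*(z^3 + z^2 - 4*z - 4) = (z - 2)*(z + 1)*(z^2 + 3*z + 2) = (z - 2)*(z + 1)*(z + 2)*(z + 1)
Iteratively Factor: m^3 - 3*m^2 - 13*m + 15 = (m - 1)*(m^2 - 2*m - 15) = (m - 1)*(m + 3)*(m - 5)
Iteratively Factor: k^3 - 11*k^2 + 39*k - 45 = (k - 5)*(k^2 - 6*k + 9) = (k - 5)*(k - 3)*(k - 3)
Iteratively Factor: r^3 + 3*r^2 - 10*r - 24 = (r - 3)*(r^2 + 6*r + 8) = (r - 3)*(r + 2)*(r + 4)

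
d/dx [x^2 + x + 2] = 2*x + 1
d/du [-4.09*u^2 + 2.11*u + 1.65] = 2.11 - 8.18*u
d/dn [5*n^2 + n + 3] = 10*n + 1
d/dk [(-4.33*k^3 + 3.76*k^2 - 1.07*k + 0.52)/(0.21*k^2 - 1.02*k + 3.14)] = (-0.9093*k^4 + 8.8332*k^3 - 44.3991*k^2 + 23.3944*k - 2.8294)/(0.0441*k^4 - 0.4284*k^3 + 2.3592*k^2 - 6.4056*k + 9.8596)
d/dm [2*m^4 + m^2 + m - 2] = 8*m^3 + 2*m + 1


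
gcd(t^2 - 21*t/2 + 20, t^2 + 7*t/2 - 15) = t - 5/2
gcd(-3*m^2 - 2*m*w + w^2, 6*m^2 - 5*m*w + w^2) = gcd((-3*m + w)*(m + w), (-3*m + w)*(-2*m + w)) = -3*m + w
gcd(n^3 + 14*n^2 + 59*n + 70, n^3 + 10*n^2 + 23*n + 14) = n^2 + 9*n + 14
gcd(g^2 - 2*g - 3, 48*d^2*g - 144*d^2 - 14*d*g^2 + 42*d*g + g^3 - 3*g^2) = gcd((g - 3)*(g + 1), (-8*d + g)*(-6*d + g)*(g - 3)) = g - 3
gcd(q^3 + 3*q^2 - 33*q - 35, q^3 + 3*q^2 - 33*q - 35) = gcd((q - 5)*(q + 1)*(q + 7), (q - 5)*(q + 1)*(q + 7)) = q^3 + 3*q^2 - 33*q - 35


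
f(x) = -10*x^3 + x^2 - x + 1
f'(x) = -30*x^2 + 2*x - 1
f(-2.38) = 143.86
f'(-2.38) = -175.69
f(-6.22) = 2452.33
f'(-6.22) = -1174.09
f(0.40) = 0.12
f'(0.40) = -5.00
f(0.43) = -0.04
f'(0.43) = -5.69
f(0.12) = 0.88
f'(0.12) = -1.19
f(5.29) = -1456.66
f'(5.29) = -829.94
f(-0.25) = 1.47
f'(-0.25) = -3.38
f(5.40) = -1549.88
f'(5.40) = -865.00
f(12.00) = -17147.00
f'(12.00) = -4297.00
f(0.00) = 1.00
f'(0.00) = -1.00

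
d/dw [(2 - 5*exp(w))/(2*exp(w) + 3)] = -19*exp(w)/(2*exp(w) + 3)^2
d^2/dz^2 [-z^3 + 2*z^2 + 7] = 4 - 6*z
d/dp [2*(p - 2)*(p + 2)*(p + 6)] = 6*p^2 + 24*p - 8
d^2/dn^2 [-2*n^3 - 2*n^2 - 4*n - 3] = -12*n - 4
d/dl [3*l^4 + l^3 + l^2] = l*(12*l^2 + 3*l + 2)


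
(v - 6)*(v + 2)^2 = v^3 - 2*v^2 - 20*v - 24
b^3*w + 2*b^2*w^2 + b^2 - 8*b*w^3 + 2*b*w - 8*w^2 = (b - 2*w)*(b + 4*w)*(b*w + 1)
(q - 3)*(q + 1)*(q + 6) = q^3 + 4*q^2 - 15*q - 18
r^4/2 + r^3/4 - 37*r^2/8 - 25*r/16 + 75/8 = (r/2 + 1)*(r - 5/2)*(r - 3/2)*(r + 5/2)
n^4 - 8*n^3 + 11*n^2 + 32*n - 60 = (n - 5)*(n - 3)*(n - 2)*(n + 2)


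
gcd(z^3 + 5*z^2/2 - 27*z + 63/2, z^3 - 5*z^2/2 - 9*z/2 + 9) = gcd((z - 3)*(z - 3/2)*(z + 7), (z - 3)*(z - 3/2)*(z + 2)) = z^2 - 9*z/2 + 9/2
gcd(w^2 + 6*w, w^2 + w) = w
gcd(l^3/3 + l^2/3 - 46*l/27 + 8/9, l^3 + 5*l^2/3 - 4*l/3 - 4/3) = 1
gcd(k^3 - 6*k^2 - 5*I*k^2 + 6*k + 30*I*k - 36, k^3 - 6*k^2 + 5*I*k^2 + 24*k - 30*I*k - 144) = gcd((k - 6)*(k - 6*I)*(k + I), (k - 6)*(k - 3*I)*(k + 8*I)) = k - 6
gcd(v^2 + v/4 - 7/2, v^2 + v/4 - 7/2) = v^2 + v/4 - 7/2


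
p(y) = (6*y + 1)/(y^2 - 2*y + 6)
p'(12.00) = -0.05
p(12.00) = 0.58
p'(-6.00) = -0.06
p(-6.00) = -0.65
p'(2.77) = -0.21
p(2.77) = 2.17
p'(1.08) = 1.15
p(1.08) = 1.49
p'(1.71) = 0.56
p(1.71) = 2.05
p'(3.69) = -0.34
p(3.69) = 1.89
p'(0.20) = 1.17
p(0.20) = 0.39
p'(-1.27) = 0.30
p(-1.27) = -0.65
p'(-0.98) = 0.43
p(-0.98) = -0.55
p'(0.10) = 1.12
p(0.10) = 0.28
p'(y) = (2 - 2*y)*(6*y + 1)/(y^2 - 2*y + 6)^2 + 6/(y^2 - 2*y + 6)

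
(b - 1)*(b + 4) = b^2 + 3*b - 4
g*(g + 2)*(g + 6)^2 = g^4 + 14*g^3 + 60*g^2 + 72*g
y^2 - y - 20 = (y - 5)*(y + 4)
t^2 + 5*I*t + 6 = (t - I)*(t + 6*I)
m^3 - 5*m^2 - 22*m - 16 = (m - 8)*(m + 1)*(m + 2)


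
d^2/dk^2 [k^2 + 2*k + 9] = 2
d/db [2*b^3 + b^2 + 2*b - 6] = 6*b^2 + 2*b + 2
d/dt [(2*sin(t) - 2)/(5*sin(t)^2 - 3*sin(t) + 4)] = 2*(-5*sin(t)^2 + 10*sin(t) + 1)*cos(t)/(5*sin(t)^2 - 3*sin(t) + 4)^2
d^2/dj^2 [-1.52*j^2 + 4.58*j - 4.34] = -3.04000000000000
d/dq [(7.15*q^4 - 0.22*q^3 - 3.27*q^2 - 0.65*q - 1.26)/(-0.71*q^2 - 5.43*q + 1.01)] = (-10.153*q^5 - 116.3173*q^4 + 31.2752*q^3 + 16.628*q^2 - 8.3946*q - 7.4983)/(0.5041*q^4 + 7.7106*q^3 + 28.0507*q^2 - 10.9686*q + 1.0201)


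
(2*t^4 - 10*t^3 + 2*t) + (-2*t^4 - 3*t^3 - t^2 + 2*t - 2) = -13*t^3 - t^2 + 4*t - 2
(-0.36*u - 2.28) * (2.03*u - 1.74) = -0.7308*u^2 - 4.002*u + 3.9672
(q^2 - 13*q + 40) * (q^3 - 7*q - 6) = q^5 - 13*q^4 + 33*q^3 + 85*q^2 - 202*q - 240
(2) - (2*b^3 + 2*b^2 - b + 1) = -2*b^3 - 2*b^2 + b + 1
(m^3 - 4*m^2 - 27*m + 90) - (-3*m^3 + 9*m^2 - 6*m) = 4*m^3 - 13*m^2 - 21*m + 90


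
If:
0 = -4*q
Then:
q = 0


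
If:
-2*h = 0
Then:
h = 0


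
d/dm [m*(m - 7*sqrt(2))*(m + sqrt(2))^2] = 4*m^3 - 15*sqrt(2)*m^2 - 52*m - 14*sqrt(2)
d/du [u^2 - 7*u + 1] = 2*u - 7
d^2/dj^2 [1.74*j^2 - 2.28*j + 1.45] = 3.48000000000000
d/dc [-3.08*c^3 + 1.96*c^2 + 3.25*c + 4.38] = -9.24*c^2 + 3.92*c + 3.25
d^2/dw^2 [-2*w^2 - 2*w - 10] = -4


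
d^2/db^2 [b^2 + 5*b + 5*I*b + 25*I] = 2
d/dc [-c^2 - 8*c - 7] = -2*c - 8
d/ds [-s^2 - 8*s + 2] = -2*s - 8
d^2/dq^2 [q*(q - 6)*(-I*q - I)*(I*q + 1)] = 12*q^2 + 6*q*(-5 - I) - 12 + 10*I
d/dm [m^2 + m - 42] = 2*m + 1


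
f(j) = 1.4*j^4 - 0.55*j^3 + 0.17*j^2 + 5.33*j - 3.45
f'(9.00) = 3957.14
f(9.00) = 8842.74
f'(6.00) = 1157.57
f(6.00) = 1730.25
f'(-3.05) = -169.94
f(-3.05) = 118.63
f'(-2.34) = -76.25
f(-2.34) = 34.03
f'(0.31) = 5.44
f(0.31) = -1.78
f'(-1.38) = -13.00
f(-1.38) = -3.96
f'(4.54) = 496.89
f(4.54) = 567.56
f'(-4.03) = -389.36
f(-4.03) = 383.10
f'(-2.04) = -49.77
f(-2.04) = 15.30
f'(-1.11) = -4.74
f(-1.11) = -6.28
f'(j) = 5.6*j^3 - 1.65*j^2 + 0.34*j + 5.33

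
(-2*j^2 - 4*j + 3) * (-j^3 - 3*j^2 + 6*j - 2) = 2*j^5 + 10*j^4 - 3*j^3 - 29*j^2 + 26*j - 6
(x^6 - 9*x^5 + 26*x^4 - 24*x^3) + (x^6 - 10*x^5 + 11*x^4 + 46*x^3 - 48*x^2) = 2*x^6 - 19*x^5 + 37*x^4 + 22*x^3 - 48*x^2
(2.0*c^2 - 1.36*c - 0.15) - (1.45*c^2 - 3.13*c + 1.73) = 0.55*c^2 + 1.77*c - 1.88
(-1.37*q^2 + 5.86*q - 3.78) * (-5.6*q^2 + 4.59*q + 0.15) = 7.672*q^4 - 39.1043*q^3 + 47.8599*q^2 - 16.4712*q - 0.567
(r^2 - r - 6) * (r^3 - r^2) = r^5 - 2*r^4 - 5*r^3 + 6*r^2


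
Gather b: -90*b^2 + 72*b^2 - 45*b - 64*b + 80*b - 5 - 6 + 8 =-18*b^2 - 29*b - 3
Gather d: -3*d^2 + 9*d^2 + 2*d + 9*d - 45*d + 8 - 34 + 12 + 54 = 6*d^2 - 34*d + 40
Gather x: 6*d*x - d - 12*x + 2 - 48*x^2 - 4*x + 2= -d - 48*x^2 + x*(6*d - 16) + 4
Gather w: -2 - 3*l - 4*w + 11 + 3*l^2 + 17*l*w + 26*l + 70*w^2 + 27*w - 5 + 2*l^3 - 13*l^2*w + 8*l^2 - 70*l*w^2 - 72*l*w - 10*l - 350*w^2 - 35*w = 2*l^3 + 11*l^2 + 13*l + w^2*(-70*l - 280) + w*(-13*l^2 - 55*l - 12) + 4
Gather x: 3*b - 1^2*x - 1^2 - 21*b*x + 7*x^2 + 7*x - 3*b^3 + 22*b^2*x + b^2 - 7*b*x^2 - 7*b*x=-3*b^3 + b^2 + 3*b + x^2*(7 - 7*b) + x*(22*b^2 - 28*b + 6) - 1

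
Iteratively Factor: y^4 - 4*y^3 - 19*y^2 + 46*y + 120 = (y + 3)*(y^3 - 7*y^2 + 2*y + 40) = (y - 5)*(y + 3)*(y^2 - 2*y - 8) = (y - 5)*(y - 4)*(y + 3)*(y + 2)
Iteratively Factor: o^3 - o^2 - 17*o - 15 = (o - 5)*(o^2 + 4*o + 3) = (o - 5)*(o + 1)*(o + 3)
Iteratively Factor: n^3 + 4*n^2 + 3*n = (n + 1)*(n^2 + 3*n) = (n + 1)*(n + 3)*(n)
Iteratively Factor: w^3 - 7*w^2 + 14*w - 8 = (w - 2)*(w^2 - 5*w + 4) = (w - 4)*(w - 2)*(w - 1)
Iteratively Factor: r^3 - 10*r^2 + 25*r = (r - 5)*(r^2 - 5*r) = (r - 5)^2*(r)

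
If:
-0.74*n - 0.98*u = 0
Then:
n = -1.32432432432432*u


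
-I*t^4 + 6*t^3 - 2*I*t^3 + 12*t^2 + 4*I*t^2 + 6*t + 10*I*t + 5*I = (t + 1)^2*(t + 5*I)*(-I*t + 1)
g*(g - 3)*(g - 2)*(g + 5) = g^4 - 19*g^2 + 30*g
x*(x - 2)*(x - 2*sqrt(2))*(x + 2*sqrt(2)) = x^4 - 2*x^3 - 8*x^2 + 16*x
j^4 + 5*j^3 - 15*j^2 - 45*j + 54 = (j - 3)*(j - 1)*(j + 3)*(j + 6)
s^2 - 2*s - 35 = (s - 7)*(s + 5)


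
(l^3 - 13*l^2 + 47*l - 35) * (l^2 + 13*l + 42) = l^5 - 80*l^3 + 30*l^2 + 1519*l - 1470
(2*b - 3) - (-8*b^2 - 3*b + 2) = 8*b^2 + 5*b - 5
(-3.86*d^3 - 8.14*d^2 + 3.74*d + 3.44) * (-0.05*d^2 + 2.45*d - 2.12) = 0.193*d^5 - 9.05*d^4 - 11.9468*d^3 + 26.2478*d^2 + 0.4992*d - 7.2928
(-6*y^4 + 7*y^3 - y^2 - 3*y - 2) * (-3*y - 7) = 18*y^5 + 21*y^4 - 46*y^3 + 16*y^2 + 27*y + 14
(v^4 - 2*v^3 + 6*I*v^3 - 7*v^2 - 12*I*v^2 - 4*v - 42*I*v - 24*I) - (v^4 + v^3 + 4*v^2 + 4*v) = -3*v^3 + 6*I*v^3 - 11*v^2 - 12*I*v^2 - 8*v - 42*I*v - 24*I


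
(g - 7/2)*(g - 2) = g^2 - 11*g/2 + 7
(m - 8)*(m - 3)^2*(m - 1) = m^4 - 15*m^3 + 71*m^2 - 129*m + 72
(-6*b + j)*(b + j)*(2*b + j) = -12*b^3 - 16*b^2*j - 3*b*j^2 + j^3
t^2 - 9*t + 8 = (t - 8)*(t - 1)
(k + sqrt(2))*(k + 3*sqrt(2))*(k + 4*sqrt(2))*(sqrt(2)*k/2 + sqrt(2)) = sqrt(2)*k^4/2 + sqrt(2)*k^3 + 8*k^3 + 16*k^2 + 19*sqrt(2)*k^2 + 24*k + 38*sqrt(2)*k + 48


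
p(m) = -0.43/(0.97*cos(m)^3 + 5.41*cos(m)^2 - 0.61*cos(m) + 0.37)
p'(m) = -0.43*(2.91*sin(m)*cos(m)^2 + 10.82*sin(m)*cos(m) - 0.61*sin(m))/(0.97*cos(m)^3 + 5.41*cos(m)^2 - 0.61*cos(m) + 0.37)^2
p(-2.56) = -0.11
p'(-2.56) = -0.11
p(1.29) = -0.67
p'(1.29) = -2.66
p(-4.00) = -0.15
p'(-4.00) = 0.27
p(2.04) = -0.26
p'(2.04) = 0.68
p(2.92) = -0.08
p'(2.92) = 0.03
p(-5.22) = -0.29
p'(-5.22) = -0.94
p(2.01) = -0.28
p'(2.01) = 0.78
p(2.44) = -0.12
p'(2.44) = 0.16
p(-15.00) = -0.12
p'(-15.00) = -0.16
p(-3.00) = -0.08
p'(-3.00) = -0.02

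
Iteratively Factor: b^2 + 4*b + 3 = (b + 3)*(b + 1)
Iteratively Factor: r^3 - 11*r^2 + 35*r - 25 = (r - 5)*(r^2 - 6*r + 5) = (r - 5)^2*(r - 1)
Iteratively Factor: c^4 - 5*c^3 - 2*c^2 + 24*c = (c - 3)*(c^3 - 2*c^2 - 8*c) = (c - 3)*(c + 2)*(c^2 - 4*c) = (c - 4)*(c - 3)*(c + 2)*(c)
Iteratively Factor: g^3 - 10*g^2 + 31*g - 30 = (g - 5)*(g^2 - 5*g + 6) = (g - 5)*(g - 2)*(g - 3)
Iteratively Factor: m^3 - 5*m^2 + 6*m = (m - 2)*(m^2 - 3*m) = m*(m - 2)*(m - 3)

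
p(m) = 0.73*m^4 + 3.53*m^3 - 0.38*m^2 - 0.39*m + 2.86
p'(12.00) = 6561.21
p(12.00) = 21180.58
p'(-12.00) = -3512.07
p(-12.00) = 8990.26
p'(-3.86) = -7.61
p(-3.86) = -42.26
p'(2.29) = 88.47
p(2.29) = 62.44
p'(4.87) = 584.33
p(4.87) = 810.29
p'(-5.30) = -133.61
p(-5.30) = 44.72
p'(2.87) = 153.69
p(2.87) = 131.59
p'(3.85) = 320.29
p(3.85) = 357.56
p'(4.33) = 431.92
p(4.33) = 537.23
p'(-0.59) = 3.15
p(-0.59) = 2.32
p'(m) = 2.92*m^3 + 10.59*m^2 - 0.76*m - 0.39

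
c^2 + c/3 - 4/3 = (c - 1)*(c + 4/3)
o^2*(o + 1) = o^3 + o^2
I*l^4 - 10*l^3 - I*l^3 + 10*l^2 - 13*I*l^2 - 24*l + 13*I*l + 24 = (l - I)*(l + 3*I)*(l + 8*I)*(I*l - I)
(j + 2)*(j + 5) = j^2 + 7*j + 10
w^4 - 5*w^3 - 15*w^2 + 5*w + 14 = (w - 7)*(w - 1)*(w + 1)*(w + 2)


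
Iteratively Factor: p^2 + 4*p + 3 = (p + 3)*(p + 1)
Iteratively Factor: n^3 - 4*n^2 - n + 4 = (n + 1)*(n^2 - 5*n + 4) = (n - 1)*(n + 1)*(n - 4)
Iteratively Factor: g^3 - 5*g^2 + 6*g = (g - 3)*(g^2 - 2*g) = g*(g - 3)*(g - 2)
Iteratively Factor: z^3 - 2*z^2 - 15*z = (z - 5)*(z^2 + 3*z) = z*(z - 5)*(z + 3)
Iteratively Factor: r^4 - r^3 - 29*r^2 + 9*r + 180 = (r + 3)*(r^3 - 4*r^2 - 17*r + 60) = (r - 5)*(r + 3)*(r^2 + r - 12) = (r - 5)*(r - 3)*(r + 3)*(r + 4)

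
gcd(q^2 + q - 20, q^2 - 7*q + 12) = q - 4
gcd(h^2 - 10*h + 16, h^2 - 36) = 1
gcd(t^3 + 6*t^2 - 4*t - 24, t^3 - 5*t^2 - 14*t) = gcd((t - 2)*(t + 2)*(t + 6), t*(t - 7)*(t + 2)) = t + 2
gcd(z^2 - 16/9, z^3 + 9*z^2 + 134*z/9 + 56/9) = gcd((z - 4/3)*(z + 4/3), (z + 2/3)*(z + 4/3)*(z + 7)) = z + 4/3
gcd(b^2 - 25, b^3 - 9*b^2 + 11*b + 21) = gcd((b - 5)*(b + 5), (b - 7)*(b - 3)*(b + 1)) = 1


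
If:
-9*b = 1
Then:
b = -1/9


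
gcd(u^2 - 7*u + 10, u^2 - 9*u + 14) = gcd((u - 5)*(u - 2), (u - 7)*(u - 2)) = u - 2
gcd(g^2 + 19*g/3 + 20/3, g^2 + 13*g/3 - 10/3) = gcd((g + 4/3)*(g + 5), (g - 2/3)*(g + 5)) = g + 5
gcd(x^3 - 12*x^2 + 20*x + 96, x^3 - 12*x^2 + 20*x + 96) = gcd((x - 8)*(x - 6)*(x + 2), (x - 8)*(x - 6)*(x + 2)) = x^3 - 12*x^2 + 20*x + 96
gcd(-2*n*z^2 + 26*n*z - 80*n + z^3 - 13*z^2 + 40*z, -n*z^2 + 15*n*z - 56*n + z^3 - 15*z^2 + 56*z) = z - 8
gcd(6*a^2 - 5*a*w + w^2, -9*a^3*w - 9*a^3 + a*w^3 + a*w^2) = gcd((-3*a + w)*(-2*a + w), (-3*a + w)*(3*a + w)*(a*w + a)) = -3*a + w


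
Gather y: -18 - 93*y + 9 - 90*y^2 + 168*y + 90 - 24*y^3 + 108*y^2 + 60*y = -24*y^3 + 18*y^2 + 135*y + 81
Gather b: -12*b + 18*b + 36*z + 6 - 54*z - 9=6*b - 18*z - 3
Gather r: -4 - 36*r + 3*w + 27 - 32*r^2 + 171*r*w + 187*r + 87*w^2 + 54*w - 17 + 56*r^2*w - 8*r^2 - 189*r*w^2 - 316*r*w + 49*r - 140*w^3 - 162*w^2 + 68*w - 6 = r^2*(56*w - 40) + r*(-189*w^2 - 145*w + 200) - 140*w^3 - 75*w^2 + 125*w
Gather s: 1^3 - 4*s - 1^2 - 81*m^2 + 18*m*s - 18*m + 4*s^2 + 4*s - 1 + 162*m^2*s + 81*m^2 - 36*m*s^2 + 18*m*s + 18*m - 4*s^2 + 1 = -36*m*s^2 + s*(162*m^2 + 36*m)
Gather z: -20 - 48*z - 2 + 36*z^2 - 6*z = 36*z^2 - 54*z - 22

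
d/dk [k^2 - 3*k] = 2*k - 3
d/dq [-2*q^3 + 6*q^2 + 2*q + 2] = -6*q^2 + 12*q + 2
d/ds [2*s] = 2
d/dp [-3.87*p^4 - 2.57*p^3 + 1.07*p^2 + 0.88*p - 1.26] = -15.48*p^3 - 7.71*p^2 + 2.14*p + 0.88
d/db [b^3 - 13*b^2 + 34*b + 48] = 3*b^2 - 26*b + 34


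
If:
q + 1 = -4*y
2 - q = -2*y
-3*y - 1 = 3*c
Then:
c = 1/6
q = 1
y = -1/2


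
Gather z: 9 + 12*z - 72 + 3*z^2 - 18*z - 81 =3*z^2 - 6*z - 144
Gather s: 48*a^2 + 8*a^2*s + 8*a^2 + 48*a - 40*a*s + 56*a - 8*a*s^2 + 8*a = 56*a^2 - 8*a*s^2 + 112*a + s*(8*a^2 - 40*a)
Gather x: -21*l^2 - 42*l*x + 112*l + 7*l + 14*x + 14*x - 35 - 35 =-21*l^2 + 119*l + x*(28 - 42*l) - 70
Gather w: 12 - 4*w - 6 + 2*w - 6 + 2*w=0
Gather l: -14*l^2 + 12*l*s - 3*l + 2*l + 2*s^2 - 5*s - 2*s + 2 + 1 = -14*l^2 + l*(12*s - 1) + 2*s^2 - 7*s + 3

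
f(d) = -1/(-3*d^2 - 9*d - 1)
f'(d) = -(6*d + 9)/(-3*d^2 - 9*d - 1)^2 = 3*(-2*d - 3)/(3*d^2 + 9*d + 1)^2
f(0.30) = 0.25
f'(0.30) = -0.69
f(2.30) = 0.03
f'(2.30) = -0.02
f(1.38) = 0.05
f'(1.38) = -0.05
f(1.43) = 0.05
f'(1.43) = -0.04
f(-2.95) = 1.79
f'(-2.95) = 27.99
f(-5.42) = 0.02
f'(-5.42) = 0.01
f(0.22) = 0.32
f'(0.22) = -1.06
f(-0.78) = -0.24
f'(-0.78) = -0.25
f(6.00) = 0.01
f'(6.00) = 0.00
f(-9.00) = 0.01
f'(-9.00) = 0.00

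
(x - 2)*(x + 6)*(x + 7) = x^3 + 11*x^2 + 16*x - 84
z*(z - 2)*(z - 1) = z^3 - 3*z^2 + 2*z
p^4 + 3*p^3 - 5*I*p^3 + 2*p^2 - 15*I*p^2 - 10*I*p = p*(p + 1)*(p + 2)*(p - 5*I)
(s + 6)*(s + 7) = s^2 + 13*s + 42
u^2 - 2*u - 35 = (u - 7)*(u + 5)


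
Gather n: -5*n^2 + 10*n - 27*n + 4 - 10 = -5*n^2 - 17*n - 6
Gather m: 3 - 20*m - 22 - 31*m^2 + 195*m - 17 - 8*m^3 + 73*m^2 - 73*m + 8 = -8*m^3 + 42*m^2 + 102*m - 28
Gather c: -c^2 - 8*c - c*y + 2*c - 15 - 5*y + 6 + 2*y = -c^2 + c*(-y - 6) - 3*y - 9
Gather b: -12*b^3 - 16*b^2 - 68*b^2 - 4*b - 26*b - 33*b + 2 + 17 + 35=-12*b^3 - 84*b^2 - 63*b + 54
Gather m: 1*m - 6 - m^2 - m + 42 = 36 - m^2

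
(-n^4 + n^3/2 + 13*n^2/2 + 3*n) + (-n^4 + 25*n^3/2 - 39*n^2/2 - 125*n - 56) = -2*n^4 + 13*n^3 - 13*n^2 - 122*n - 56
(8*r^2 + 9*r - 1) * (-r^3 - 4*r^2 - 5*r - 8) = -8*r^5 - 41*r^4 - 75*r^3 - 105*r^2 - 67*r + 8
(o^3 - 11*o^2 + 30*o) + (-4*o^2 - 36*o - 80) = o^3 - 15*o^2 - 6*o - 80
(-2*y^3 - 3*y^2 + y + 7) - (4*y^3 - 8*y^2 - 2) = -6*y^3 + 5*y^2 + y + 9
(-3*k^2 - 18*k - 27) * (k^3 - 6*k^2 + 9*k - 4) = -3*k^5 + 54*k^3 + 12*k^2 - 171*k + 108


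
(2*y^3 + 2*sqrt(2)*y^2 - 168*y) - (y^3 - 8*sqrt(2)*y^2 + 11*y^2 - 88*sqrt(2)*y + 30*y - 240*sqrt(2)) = y^3 - 11*y^2 + 10*sqrt(2)*y^2 - 198*y + 88*sqrt(2)*y + 240*sqrt(2)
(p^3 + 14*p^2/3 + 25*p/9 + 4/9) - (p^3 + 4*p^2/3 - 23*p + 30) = 10*p^2/3 + 232*p/9 - 266/9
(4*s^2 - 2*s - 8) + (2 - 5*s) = 4*s^2 - 7*s - 6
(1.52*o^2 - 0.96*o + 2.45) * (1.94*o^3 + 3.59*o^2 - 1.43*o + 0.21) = 2.9488*o^5 + 3.5944*o^4 - 0.867*o^3 + 10.4875*o^2 - 3.7051*o + 0.5145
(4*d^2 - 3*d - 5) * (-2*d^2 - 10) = -8*d^4 + 6*d^3 - 30*d^2 + 30*d + 50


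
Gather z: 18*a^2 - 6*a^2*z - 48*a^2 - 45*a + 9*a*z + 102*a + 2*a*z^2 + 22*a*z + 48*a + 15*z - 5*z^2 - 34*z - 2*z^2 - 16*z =-30*a^2 + 105*a + z^2*(2*a - 7) + z*(-6*a^2 + 31*a - 35)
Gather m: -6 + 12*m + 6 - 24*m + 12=12 - 12*m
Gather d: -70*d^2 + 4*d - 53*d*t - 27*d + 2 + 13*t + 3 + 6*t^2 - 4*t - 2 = -70*d^2 + d*(-53*t - 23) + 6*t^2 + 9*t + 3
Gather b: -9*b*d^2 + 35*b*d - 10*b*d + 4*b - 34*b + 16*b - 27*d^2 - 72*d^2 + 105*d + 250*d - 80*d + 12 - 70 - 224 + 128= b*(-9*d^2 + 25*d - 14) - 99*d^2 + 275*d - 154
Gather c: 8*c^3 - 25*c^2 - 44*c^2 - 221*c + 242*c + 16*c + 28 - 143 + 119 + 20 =8*c^3 - 69*c^2 + 37*c + 24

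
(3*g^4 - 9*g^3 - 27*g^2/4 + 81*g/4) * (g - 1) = 3*g^5 - 12*g^4 + 9*g^3/4 + 27*g^2 - 81*g/4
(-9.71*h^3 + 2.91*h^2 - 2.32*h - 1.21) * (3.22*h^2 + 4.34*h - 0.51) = -31.2662*h^5 - 32.7712*h^4 + 10.1111*h^3 - 15.4491*h^2 - 4.0682*h + 0.6171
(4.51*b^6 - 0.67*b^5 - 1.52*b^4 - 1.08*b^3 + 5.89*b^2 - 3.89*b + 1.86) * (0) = 0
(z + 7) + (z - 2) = 2*z + 5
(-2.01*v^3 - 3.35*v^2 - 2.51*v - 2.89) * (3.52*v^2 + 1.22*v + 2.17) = -7.0752*v^5 - 14.2442*v^4 - 17.2839*v^3 - 20.5045*v^2 - 8.9725*v - 6.2713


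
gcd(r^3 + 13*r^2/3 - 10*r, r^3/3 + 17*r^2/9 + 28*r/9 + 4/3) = 1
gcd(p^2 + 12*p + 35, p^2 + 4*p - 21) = p + 7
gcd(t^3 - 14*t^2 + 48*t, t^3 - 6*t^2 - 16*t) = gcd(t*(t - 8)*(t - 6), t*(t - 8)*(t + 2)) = t^2 - 8*t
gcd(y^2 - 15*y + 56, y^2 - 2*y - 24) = 1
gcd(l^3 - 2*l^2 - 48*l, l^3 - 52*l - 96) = l^2 - 2*l - 48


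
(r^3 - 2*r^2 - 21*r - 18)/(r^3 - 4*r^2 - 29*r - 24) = (r - 6)/(r - 8)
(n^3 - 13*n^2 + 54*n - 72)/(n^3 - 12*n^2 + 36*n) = (n^2 - 7*n + 12)/(n*(n - 6))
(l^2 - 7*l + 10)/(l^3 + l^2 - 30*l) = (l - 2)/(l*(l + 6))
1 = 1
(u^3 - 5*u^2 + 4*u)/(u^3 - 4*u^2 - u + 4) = u/(u + 1)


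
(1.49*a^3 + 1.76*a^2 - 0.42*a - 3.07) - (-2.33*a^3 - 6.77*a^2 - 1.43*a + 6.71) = 3.82*a^3 + 8.53*a^2 + 1.01*a - 9.78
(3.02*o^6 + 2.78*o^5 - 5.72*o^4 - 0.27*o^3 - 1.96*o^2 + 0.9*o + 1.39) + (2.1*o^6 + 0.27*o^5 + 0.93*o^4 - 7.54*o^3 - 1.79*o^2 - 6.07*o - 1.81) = 5.12*o^6 + 3.05*o^5 - 4.79*o^4 - 7.81*o^3 - 3.75*o^2 - 5.17*o - 0.42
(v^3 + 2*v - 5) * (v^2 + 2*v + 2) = v^5 + 2*v^4 + 4*v^3 - v^2 - 6*v - 10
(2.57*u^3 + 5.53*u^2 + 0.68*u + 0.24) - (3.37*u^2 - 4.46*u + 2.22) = 2.57*u^3 + 2.16*u^2 + 5.14*u - 1.98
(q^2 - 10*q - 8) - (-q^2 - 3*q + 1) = 2*q^2 - 7*q - 9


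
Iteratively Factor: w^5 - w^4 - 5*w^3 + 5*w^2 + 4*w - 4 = (w + 2)*(w^4 - 3*w^3 + w^2 + 3*w - 2) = (w - 1)*(w + 2)*(w^3 - 2*w^2 - w + 2) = (w - 1)^2*(w + 2)*(w^2 - w - 2) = (w - 1)^2*(w + 1)*(w + 2)*(w - 2)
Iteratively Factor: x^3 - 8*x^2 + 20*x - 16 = (x - 2)*(x^2 - 6*x + 8) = (x - 4)*(x - 2)*(x - 2)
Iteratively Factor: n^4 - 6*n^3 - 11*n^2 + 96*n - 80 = (n + 4)*(n^3 - 10*n^2 + 29*n - 20) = (n - 5)*(n + 4)*(n^2 - 5*n + 4) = (n - 5)*(n - 1)*(n + 4)*(n - 4)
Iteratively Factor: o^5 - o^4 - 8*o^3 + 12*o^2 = (o - 2)*(o^4 + o^3 - 6*o^2) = o*(o - 2)*(o^3 + o^2 - 6*o) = o*(o - 2)*(o + 3)*(o^2 - 2*o) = o*(o - 2)^2*(o + 3)*(o)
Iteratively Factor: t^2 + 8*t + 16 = (t + 4)*(t + 4)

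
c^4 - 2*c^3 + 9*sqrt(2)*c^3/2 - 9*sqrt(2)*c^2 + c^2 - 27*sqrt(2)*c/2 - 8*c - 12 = (c - 3)*(c + 1)*(c + sqrt(2)/2)*(c + 4*sqrt(2))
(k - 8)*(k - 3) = k^2 - 11*k + 24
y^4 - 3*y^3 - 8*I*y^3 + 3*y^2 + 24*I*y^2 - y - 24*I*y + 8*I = (y - 1)*(y - 8*I)*(-I*y + I)*(I*y - I)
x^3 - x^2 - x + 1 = (x - 1)^2*(x + 1)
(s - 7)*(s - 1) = s^2 - 8*s + 7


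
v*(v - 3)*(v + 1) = v^3 - 2*v^2 - 3*v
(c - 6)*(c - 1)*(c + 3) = c^3 - 4*c^2 - 15*c + 18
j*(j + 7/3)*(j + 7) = j^3 + 28*j^2/3 + 49*j/3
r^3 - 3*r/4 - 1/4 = (r - 1)*(r + 1/2)^2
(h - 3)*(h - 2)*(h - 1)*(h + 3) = h^4 - 3*h^3 - 7*h^2 + 27*h - 18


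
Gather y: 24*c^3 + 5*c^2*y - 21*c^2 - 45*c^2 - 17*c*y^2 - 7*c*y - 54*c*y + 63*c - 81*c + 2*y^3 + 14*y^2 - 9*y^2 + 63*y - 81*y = 24*c^3 - 66*c^2 - 18*c + 2*y^3 + y^2*(5 - 17*c) + y*(5*c^2 - 61*c - 18)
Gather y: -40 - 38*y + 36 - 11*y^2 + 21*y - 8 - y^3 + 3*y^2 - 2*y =-y^3 - 8*y^2 - 19*y - 12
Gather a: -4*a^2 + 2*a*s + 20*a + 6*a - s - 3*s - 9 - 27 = -4*a^2 + a*(2*s + 26) - 4*s - 36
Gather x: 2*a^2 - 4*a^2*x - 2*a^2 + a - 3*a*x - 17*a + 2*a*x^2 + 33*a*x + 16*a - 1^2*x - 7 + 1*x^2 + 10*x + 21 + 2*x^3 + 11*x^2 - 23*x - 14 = 2*x^3 + x^2*(2*a + 12) + x*(-4*a^2 + 30*a - 14)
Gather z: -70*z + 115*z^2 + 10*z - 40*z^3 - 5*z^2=-40*z^3 + 110*z^2 - 60*z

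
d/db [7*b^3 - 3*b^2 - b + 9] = 21*b^2 - 6*b - 1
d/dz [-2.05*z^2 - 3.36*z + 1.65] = -4.1*z - 3.36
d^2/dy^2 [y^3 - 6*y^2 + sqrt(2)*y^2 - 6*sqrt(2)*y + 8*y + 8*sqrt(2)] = 6*y - 12 + 2*sqrt(2)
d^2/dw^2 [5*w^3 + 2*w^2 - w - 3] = 30*w + 4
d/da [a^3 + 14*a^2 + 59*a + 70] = 3*a^2 + 28*a + 59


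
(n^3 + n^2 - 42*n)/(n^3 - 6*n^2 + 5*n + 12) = n*(n^2 + n - 42)/(n^3 - 6*n^2 + 5*n + 12)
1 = 1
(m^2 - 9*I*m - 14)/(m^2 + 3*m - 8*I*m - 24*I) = (m^2 - 9*I*m - 14)/(m^2 + m*(3 - 8*I) - 24*I)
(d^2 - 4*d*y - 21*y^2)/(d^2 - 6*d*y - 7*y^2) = (d + 3*y)/(d + y)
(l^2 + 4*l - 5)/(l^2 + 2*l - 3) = (l + 5)/(l + 3)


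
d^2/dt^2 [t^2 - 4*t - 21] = 2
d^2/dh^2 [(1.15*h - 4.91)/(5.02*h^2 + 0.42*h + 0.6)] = ((48.3304 - 34.638*h)*(5.02*h^2 + 0.42*h + 0.6) + (1.15*h - 4.91)*(10.04*h + 0.42)*(20.08*h + 0.84))/(5.02*h^2 + 0.42*h + 0.6)^3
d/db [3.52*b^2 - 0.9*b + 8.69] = 7.04*b - 0.9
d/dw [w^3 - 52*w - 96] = 3*w^2 - 52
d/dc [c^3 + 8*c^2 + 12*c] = 3*c^2 + 16*c + 12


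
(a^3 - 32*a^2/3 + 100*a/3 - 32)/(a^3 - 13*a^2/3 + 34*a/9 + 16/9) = 3*(a - 6)/(3*a + 1)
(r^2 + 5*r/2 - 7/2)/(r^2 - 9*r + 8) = (r + 7/2)/(r - 8)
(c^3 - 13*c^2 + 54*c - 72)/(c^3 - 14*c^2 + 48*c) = (c^2 - 7*c + 12)/(c*(c - 8))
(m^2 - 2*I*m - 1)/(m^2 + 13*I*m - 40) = (m^2 - 2*I*m - 1)/(m^2 + 13*I*m - 40)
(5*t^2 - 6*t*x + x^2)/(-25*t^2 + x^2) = (-t + x)/(5*t + x)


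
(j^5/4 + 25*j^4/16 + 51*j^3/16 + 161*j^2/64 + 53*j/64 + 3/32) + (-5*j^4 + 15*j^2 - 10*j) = j^5/4 - 55*j^4/16 + 51*j^3/16 + 1121*j^2/64 - 587*j/64 + 3/32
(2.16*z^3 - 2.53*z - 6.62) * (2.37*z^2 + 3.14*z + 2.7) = 5.1192*z^5 + 6.7824*z^4 - 0.164099999999999*z^3 - 23.6336*z^2 - 27.6178*z - 17.874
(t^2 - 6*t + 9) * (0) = 0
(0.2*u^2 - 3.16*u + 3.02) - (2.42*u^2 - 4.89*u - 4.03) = -2.22*u^2 + 1.73*u + 7.05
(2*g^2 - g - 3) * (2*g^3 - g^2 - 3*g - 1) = 4*g^5 - 4*g^4 - 11*g^3 + 4*g^2 + 10*g + 3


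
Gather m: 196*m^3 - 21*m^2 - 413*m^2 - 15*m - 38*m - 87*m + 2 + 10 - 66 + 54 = 196*m^3 - 434*m^2 - 140*m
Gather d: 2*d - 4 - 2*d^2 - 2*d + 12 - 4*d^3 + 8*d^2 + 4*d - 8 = -4*d^3 + 6*d^2 + 4*d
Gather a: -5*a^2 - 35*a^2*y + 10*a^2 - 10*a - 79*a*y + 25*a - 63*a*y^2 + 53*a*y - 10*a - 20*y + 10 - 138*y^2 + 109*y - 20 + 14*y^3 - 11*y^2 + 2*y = a^2*(5 - 35*y) + a*(-63*y^2 - 26*y + 5) + 14*y^3 - 149*y^2 + 91*y - 10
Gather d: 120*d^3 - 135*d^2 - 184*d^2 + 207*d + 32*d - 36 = 120*d^3 - 319*d^2 + 239*d - 36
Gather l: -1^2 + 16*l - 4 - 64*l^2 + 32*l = -64*l^2 + 48*l - 5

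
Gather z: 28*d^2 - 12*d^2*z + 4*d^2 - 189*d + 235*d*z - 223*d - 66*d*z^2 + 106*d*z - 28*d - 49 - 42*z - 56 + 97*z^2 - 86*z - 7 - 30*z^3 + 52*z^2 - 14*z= 32*d^2 - 440*d - 30*z^3 + z^2*(149 - 66*d) + z*(-12*d^2 + 341*d - 142) - 112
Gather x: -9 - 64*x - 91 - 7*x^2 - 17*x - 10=-7*x^2 - 81*x - 110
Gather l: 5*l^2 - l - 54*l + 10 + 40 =5*l^2 - 55*l + 50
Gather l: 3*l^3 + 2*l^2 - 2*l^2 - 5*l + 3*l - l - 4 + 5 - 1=3*l^3 - 3*l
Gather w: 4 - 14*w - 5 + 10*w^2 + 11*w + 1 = 10*w^2 - 3*w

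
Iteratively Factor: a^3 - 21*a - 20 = (a + 4)*(a^2 - 4*a - 5) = (a - 5)*(a + 4)*(a + 1)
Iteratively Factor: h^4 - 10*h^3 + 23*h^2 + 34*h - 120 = (h + 2)*(h^3 - 12*h^2 + 47*h - 60) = (h - 4)*(h + 2)*(h^2 - 8*h + 15) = (h - 5)*(h - 4)*(h + 2)*(h - 3)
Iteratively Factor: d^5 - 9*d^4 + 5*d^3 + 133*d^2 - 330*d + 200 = (d - 5)*(d^4 - 4*d^3 - 15*d^2 + 58*d - 40) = (d - 5)*(d + 4)*(d^3 - 8*d^2 + 17*d - 10) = (d - 5)*(d - 2)*(d + 4)*(d^2 - 6*d + 5) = (d - 5)*(d - 2)*(d - 1)*(d + 4)*(d - 5)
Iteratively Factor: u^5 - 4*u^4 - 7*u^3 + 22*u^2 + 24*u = (u + 1)*(u^4 - 5*u^3 - 2*u^2 + 24*u) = (u - 3)*(u + 1)*(u^3 - 2*u^2 - 8*u) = u*(u - 3)*(u + 1)*(u^2 - 2*u - 8) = u*(u - 3)*(u + 1)*(u + 2)*(u - 4)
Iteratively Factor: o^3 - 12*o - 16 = (o + 2)*(o^2 - 2*o - 8) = (o + 2)^2*(o - 4)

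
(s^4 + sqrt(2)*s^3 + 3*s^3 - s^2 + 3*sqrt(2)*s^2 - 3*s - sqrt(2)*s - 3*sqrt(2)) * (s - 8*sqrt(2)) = s^5 - 7*sqrt(2)*s^4 + 3*s^4 - 21*sqrt(2)*s^3 - 17*s^3 - 51*s^2 + 7*sqrt(2)*s^2 + 16*s + 21*sqrt(2)*s + 48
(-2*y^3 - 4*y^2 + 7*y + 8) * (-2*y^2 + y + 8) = 4*y^5 + 6*y^4 - 34*y^3 - 41*y^2 + 64*y + 64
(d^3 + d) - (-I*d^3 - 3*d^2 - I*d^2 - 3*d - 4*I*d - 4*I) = d^3 + I*d^3 + 3*d^2 + I*d^2 + 4*d + 4*I*d + 4*I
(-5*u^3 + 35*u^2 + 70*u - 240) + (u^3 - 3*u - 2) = -4*u^3 + 35*u^2 + 67*u - 242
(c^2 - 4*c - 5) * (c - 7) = c^3 - 11*c^2 + 23*c + 35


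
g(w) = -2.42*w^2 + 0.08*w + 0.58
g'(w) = 0.08 - 4.84*w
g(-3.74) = -33.57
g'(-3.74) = 18.18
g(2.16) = -10.54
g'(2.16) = -10.37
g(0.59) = -0.22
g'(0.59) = -2.78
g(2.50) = -14.34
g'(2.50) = -12.02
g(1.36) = -3.79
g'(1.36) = -6.50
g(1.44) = -4.32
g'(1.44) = -6.89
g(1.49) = -4.67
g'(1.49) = -7.13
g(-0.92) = -1.54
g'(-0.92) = 4.53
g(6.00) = -86.06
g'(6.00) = -28.96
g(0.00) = 0.58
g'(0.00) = 0.08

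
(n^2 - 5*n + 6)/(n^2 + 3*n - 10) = (n - 3)/(n + 5)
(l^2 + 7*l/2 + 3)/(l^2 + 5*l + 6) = (l + 3/2)/(l + 3)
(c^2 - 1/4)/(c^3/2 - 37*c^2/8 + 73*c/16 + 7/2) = 4*(2*c - 1)/(4*c^2 - 39*c + 56)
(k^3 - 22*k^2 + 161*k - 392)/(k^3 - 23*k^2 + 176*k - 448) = (k - 7)/(k - 8)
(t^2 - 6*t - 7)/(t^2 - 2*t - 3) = (t - 7)/(t - 3)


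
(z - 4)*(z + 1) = z^2 - 3*z - 4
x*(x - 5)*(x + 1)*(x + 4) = x^4 - 21*x^2 - 20*x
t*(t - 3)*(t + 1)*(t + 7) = t^4 + 5*t^3 - 17*t^2 - 21*t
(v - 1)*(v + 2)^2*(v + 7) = v^4 + 10*v^3 + 21*v^2 - 4*v - 28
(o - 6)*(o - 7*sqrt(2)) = o^2 - 7*sqrt(2)*o - 6*o + 42*sqrt(2)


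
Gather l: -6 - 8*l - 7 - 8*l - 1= -16*l - 14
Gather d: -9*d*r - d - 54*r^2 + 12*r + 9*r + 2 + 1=d*(-9*r - 1) - 54*r^2 + 21*r + 3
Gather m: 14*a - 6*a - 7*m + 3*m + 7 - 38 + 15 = 8*a - 4*m - 16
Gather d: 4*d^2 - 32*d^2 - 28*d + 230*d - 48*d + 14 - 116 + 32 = -28*d^2 + 154*d - 70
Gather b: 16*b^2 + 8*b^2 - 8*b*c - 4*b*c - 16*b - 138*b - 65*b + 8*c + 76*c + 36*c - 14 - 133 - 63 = 24*b^2 + b*(-12*c - 219) + 120*c - 210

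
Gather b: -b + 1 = 1 - b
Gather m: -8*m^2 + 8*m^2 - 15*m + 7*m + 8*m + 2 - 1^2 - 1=0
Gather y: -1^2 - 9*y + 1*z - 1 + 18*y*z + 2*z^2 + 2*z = y*(18*z - 9) + 2*z^2 + 3*z - 2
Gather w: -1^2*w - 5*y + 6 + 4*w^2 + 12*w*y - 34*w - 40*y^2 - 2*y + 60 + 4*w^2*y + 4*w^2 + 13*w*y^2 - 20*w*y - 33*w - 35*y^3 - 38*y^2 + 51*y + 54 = w^2*(4*y + 8) + w*(13*y^2 - 8*y - 68) - 35*y^3 - 78*y^2 + 44*y + 120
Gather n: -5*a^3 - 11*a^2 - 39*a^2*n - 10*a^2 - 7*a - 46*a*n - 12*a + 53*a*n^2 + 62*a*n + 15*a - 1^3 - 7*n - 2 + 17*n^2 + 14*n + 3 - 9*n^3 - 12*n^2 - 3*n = -5*a^3 - 21*a^2 - 4*a - 9*n^3 + n^2*(53*a + 5) + n*(-39*a^2 + 16*a + 4)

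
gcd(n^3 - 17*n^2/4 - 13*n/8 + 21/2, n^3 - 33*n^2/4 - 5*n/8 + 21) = n^2 - n/4 - 21/8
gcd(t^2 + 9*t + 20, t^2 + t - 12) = t + 4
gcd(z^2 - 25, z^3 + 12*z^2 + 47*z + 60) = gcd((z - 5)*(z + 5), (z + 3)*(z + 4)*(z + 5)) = z + 5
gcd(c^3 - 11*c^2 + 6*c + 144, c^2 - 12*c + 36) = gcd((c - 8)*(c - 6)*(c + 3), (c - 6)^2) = c - 6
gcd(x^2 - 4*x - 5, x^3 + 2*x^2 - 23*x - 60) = x - 5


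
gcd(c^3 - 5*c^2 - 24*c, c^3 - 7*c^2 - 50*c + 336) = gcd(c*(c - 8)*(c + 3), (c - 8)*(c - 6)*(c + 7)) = c - 8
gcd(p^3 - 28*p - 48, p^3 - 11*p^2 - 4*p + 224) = p + 4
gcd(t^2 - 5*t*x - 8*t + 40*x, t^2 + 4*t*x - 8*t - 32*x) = t - 8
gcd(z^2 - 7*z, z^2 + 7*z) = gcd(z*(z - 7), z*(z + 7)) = z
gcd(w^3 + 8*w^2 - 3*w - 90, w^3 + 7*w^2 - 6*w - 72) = w^2 + 3*w - 18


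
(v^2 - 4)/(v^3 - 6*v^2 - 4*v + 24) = 1/(v - 6)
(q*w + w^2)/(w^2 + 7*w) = (q + w)/(w + 7)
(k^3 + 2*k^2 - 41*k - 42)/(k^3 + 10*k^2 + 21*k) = (k^2 - 5*k - 6)/(k*(k + 3))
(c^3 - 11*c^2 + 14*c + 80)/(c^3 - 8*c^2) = 1 - 3/c - 10/c^2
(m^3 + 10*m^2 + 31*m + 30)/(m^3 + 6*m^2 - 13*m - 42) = (m^2 + 8*m + 15)/(m^2 + 4*m - 21)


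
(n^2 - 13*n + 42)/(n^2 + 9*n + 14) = (n^2 - 13*n + 42)/(n^2 + 9*n + 14)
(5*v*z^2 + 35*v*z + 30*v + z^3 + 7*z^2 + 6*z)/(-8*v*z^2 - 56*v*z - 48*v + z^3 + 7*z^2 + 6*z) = (5*v + z)/(-8*v + z)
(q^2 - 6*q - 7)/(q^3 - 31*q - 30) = (q - 7)/(q^2 - q - 30)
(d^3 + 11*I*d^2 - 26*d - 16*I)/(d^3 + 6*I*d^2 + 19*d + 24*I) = (d + 2*I)/(d - 3*I)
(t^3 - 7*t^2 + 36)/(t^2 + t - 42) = (t^2 - t - 6)/(t + 7)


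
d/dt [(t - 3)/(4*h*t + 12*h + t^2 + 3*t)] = (4*h*t + 12*h + t^2 + 3*t - (t - 3)*(4*h + 2*t + 3))/(4*h*t + 12*h + t^2 + 3*t)^2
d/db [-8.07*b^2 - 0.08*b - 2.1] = -16.14*b - 0.08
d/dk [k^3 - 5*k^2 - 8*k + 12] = 3*k^2 - 10*k - 8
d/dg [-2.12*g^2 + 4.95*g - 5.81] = 4.95 - 4.24*g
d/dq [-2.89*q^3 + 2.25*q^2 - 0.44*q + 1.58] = -8.67*q^2 + 4.5*q - 0.44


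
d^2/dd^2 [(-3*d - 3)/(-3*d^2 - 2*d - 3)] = 6*(4*(d + 1)*(3*d + 1)^2 - (9*d + 5)*(3*d^2 + 2*d + 3))/(3*d^2 + 2*d + 3)^3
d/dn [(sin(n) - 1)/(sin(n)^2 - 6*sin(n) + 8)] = (2*sin(n) + cos(n)^2 + 1)*cos(n)/(sin(n)^2 - 6*sin(n) + 8)^2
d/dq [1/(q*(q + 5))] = (-2*q - 5)/(q^2*(q^2 + 10*q + 25))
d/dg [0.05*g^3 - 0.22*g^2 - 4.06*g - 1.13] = 0.15*g^2 - 0.44*g - 4.06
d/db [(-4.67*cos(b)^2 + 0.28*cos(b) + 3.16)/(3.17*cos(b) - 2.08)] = (14.8039*cos(b)^2 - 19.4272*cos(b) + 10.5996)*sin(b)/(10.0489*cos(b)^2 - 13.1872*cos(b) + 4.3264)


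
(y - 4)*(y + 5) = y^2 + y - 20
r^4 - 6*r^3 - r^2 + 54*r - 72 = (r - 4)*(r - 3)*(r - 2)*(r + 3)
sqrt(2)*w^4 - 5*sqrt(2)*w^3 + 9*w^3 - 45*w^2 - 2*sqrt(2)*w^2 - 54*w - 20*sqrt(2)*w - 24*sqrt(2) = (w - 6)*(w + 1)*(w + 4*sqrt(2))*(sqrt(2)*w + 1)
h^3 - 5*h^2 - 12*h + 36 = (h - 6)*(h - 2)*(h + 3)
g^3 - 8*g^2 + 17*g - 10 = (g - 5)*(g - 2)*(g - 1)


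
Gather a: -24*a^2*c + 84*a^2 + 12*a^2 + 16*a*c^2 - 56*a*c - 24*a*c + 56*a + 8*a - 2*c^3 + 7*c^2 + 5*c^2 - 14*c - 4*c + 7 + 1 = a^2*(96 - 24*c) + a*(16*c^2 - 80*c + 64) - 2*c^3 + 12*c^2 - 18*c + 8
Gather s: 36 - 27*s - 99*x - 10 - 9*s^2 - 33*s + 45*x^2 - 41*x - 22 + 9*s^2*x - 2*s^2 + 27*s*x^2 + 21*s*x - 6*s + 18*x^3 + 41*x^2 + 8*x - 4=s^2*(9*x - 11) + s*(27*x^2 + 21*x - 66) + 18*x^3 + 86*x^2 - 132*x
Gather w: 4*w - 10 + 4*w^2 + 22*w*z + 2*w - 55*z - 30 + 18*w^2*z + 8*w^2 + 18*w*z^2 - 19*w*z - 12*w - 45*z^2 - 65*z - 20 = w^2*(18*z + 12) + w*(18*z^2 + 3*z - 6) - 45*z^2 - 120*z - 60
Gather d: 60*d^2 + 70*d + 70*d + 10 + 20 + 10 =60*d^2 + 140*d + 40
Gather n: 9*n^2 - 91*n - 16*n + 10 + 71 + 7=9*n^2 - 107*n + 88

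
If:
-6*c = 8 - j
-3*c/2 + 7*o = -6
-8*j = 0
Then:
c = -4/3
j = 0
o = -8/7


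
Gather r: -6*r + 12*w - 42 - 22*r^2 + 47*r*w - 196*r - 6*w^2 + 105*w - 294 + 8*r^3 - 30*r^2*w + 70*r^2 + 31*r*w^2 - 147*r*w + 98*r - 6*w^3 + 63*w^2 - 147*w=8*r^3 + r^2*(48 - 30*w) + r*(31*w^2 - 100*w - 104) - 6*w^3 + 57*w^2 - 30*w - 336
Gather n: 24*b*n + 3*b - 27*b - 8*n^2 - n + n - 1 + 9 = 24*b*n - 24*b - 8*n^2 + 8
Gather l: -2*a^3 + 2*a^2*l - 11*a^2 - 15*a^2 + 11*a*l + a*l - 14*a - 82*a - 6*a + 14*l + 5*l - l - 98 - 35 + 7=-2*a^3 - 26*a^2 - 102*a + l*(2*a^2 + 12*a + 18) - 126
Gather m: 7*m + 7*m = 14*m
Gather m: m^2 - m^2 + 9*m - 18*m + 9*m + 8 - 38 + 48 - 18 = 0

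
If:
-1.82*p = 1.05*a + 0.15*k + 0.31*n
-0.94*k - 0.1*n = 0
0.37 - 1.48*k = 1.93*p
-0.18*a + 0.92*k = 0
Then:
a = -1.48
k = -0.29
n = 2.72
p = 0.41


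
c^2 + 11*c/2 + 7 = (c + 2)*(c + 7/2)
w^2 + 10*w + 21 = (w + 3)*(w + 7)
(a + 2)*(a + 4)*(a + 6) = a^3 + 12*a^2 + 44*a + 48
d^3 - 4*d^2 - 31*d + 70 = (d - 7)*(d - 2)*(d + 5)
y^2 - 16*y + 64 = (y - 8)^2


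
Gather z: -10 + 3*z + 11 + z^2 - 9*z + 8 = z^2 - 6*z + 9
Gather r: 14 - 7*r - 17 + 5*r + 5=2 - 2*r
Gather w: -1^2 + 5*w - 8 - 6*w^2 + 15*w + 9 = -6*w^2 + 20*w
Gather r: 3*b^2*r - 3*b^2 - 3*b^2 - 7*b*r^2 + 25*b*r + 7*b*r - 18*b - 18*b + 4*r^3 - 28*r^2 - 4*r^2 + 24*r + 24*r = -6*b^2 - 36*b + 4*r^3 + r^2*(-7*b - 32) + r*(3*b^2 + 32*b + 48)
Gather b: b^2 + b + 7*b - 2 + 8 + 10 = b^2 + 8*b + 16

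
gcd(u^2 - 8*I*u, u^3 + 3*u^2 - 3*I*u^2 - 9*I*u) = u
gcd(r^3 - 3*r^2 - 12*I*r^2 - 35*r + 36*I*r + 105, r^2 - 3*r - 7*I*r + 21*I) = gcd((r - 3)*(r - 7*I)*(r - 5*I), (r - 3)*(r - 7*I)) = r^2 + r*(-3 - 7*I) + 21*I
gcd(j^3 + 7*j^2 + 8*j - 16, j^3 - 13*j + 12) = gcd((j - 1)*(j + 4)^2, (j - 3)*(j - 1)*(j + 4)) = j^2 + 3*j - 4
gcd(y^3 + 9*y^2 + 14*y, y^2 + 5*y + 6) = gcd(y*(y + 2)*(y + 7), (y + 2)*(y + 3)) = y + 2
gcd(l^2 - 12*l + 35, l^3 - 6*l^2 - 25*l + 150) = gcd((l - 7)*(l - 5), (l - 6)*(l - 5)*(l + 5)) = l - 5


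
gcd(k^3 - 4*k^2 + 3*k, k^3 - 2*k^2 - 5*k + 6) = k^2 - 4*k + 3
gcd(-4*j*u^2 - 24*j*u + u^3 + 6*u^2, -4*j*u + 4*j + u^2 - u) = -4*j + u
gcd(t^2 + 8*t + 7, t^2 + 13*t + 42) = t + 7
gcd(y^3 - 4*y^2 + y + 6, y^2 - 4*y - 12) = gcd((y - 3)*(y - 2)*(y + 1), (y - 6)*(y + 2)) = 1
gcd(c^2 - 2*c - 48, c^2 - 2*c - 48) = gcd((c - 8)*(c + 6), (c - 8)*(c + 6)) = c^2 - 2*c - 48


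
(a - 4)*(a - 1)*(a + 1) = a^3 - 4*a^2 - a + 4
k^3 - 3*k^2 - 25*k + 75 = (k - 5)*(k - 3)*(k + 5)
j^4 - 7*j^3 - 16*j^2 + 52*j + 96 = (j - 8)*(j - 3)*(j + 2)^2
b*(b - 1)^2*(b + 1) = b^4 - b^3 - b^2 + b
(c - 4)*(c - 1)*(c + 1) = c^3 - 4*c^2 - c + 4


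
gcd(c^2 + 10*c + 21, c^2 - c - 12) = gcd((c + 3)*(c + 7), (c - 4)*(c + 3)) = c + 3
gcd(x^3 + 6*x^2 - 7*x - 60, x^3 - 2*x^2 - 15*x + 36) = x^2 + x - 12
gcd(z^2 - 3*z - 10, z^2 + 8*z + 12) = z + 2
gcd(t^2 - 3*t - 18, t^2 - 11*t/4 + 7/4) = 1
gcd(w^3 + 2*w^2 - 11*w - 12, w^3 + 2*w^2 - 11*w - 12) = w^3 + 2*w^2 - 11*w - 12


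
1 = 1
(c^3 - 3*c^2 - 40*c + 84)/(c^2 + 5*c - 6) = (c^2 - 9*c + 14)/(c - 1)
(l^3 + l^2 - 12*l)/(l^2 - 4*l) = (l^2 + l - 12)/(l - 4)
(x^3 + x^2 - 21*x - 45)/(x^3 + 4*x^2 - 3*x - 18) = (x - 5)/(x - 2)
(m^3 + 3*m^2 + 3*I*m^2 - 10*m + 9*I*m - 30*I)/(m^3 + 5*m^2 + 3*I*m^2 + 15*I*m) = (m - 2)/m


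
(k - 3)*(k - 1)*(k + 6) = k^3 + 2*k^2 - 21*k + 18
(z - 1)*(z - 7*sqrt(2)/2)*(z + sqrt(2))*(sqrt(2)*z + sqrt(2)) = sqrt(2)*z^4 - 5*z^3 - 8*sqrt(2)*z^2 + 5*z + 7*sqrt(2)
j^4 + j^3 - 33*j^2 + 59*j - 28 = (j - 4)*(j - 1)^2*(j + 7)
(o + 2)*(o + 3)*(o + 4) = o^3 + 9*o^2 + 26*o + 24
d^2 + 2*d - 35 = (d - 5)*(d + 7)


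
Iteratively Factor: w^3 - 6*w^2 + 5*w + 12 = (w - 4)*(w^2 - 2*w - 3) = (w - 4)*(w - 3)*(w + 1)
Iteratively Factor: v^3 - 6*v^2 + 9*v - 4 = (v - 1)*(v^2 - 5*v + 4) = (v - 4)*(v - 1)*(v - 1)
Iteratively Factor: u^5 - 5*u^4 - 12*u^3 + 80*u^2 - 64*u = (u - 1)*(u^4 - 4*u^3 - 16*u^2 + 64*u) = (u - 1)*(u + 4)*(u^3 - 8*u^2 + 16*u) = (u - 4)*(u - 1)*(u + 4)*(u^2 - 4*u) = u*(u - 4)*(u - 1)*(u + 4)*(u - 4)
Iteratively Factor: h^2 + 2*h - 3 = (h - 1)*(h + 3)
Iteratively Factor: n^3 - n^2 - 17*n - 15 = (n - 5)*(n^2 + 4*n + 3) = (n - 5)*(n + 3)*(n + 1)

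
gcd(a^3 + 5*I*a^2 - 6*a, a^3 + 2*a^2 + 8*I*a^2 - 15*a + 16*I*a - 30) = a + 3*I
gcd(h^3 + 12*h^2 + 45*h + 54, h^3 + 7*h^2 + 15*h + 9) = h^2 + 6*h + 9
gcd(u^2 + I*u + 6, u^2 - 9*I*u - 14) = u - 2*I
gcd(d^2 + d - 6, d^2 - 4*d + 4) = d - 2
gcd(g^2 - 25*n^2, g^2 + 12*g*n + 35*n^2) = g + 5*n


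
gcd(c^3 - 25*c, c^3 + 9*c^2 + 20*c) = c^2 + 5*c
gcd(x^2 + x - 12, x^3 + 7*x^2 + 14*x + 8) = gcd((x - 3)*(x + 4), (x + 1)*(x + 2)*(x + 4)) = x + 4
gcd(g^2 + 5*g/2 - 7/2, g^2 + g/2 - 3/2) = g - 1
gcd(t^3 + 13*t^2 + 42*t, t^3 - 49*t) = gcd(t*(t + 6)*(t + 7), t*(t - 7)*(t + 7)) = t^2 + 7*t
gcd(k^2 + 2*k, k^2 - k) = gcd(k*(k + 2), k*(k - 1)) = k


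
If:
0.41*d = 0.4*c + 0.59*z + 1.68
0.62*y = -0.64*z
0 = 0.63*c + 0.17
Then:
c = -0.27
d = 1.4390243902439*z + 3.83430120015486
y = -1.03225806451613*z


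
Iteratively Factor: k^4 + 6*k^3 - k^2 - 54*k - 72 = (k + 2)*(k^3 + 4*k^2 - 9*k - 36) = (k + 2)*(k + 3)*(k^2 + k - 12) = (k - 3)*(k + 2)*(k + 3)*(k + 4)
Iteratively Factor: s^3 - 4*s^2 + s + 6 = (s - 2)*(s^2 - 2*s - 3) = (s - 2)*(s + 1)*(s - 3)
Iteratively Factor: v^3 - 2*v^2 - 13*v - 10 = (v - 5)*(v^2 + 3*v + 2) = (v - 5)*(v + 2)*(v + 1)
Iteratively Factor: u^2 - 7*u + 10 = (u - 2)*(u - 5)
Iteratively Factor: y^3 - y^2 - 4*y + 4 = (y + 2)*(y^2 - 3*y + 2) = (y - 1)*(y + 2)*(y - 2)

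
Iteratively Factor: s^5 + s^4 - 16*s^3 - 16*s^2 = (s)*(s^4 + s^3 - 16*s^2 - 16*s) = s*(s + 4)*(s^3 - 3*s^2 - 4*s) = s*(s + 1)*(s + 4)*(s^2 - 4*s) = s^2*(s + 1)*(s + 4)*(s - 4)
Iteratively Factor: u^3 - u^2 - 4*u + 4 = (u - 2)*(u^2 + u - 2) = (u - 2)*(u - 1)*(u + 2)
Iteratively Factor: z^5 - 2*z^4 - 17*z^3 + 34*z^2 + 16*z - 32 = (z - 2)*(z^4 - 17*z^2 + 16) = (z - 4)*(z - 2)*(z^3 + 4*z^2 - z - 4) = (z - 4)*(z - 2)*(z + 4)*(z^2 - 1) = (z - 4)*(z - 2)*(z - 1)*(z + 4)*(z + 1)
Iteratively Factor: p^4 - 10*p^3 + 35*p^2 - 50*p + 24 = (p - 2)*(p^3 - 8*p^2 + 19*p - 12) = (p - 3)*(p - 2)*(p^2 - 5*p + 4) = (p - 3)*(p - 2)*(p - 1)*(p - 4)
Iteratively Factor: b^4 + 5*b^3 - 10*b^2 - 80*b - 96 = (b - 4)*(b^3 + 9*b^2 + 26*b + 24) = (b - 4)*(b + 2)*(b^2 + 7*b + 12) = (b - 4)*(b + 2)*(b + 3)*(b + 4)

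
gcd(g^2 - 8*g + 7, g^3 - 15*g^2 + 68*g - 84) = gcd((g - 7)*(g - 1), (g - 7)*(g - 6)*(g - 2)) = g - 7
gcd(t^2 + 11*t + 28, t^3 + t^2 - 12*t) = t + 4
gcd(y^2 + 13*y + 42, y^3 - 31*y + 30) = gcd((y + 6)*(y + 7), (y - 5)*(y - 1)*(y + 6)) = y + 6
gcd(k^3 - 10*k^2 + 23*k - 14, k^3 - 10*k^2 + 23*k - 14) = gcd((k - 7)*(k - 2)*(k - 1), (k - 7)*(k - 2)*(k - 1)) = k^3 - 10*k^2 + 23*k - 14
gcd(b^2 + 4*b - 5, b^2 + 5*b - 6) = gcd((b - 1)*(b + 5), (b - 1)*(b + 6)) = b - 1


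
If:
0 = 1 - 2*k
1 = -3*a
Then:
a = -1/3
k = 1/2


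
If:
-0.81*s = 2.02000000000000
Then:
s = -2.49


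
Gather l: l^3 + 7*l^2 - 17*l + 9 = l^3 + 7*l^2 - 17*l + 9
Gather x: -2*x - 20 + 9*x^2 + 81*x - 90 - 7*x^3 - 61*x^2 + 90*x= -7*x^3 - 52*x^2 + 169*x - 110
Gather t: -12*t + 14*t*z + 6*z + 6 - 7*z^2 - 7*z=t*(14*z - 12) - 7*z^2 - z + 6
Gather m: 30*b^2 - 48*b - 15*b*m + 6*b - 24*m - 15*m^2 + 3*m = 30*b^2 - 42*b - 15*m^2 + m*(-15*b - 21)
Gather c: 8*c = 8*c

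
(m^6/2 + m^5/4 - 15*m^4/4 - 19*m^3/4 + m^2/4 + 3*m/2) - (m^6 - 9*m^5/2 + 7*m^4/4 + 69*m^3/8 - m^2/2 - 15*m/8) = -m^6/2 + 19*m^5/4 - 11*m^4/2 - 107*m^3/8 + 3*m^2/4 + 27*m/8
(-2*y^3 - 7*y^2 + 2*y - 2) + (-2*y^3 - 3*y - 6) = -4*y^3 - 7*y^2 - y - 8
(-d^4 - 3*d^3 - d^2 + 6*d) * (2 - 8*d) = 8*d^5 + 22*d^4 + 2*d^3 - 50*d^2 + 12*d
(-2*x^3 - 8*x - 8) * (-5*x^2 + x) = 10*x^5 - 2*x^4 + 40*x^3 + 32*x^2 - 8*x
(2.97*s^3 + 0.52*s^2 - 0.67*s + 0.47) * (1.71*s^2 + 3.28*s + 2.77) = 5.0787*s^5 + 10.6308*s^4 + 8.7868*s^3 + 0.0465*s^2 - 0.3143*s + 1.3019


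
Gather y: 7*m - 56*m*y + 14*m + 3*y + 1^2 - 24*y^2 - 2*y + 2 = 21*m - 24*y^2 + y*(1 - 56*m) + 3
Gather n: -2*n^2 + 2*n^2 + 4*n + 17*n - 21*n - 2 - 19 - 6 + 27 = 0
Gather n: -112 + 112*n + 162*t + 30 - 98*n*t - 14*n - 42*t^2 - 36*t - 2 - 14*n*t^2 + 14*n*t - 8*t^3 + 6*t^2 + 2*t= n*(-14*t^2 - 84*t + 98) - 8*t^3 - 36*t^2 + 128*t - 84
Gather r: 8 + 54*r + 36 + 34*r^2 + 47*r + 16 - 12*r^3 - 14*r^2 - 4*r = -12*r^3 + 20*r^2 + 97*r + 60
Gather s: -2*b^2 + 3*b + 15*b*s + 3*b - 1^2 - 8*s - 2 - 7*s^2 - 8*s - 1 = -2*b^2 + 6*b - 7*s^2 + s*(15*b - 16) - 4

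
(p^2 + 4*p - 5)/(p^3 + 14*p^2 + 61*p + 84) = (p^2 + 4*p - 5)/(p^3 + 14*p^2 + 61*p + 84)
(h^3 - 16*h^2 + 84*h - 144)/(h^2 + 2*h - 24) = (h^2 - 12*h + 36)/(h + 6)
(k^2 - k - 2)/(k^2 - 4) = (k + 1)/(k + 2)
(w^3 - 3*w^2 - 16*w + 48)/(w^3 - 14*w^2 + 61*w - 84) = (w + 4)/(w - 7)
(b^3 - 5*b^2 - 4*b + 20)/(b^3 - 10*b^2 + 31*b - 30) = (b + 2)/(b - 3)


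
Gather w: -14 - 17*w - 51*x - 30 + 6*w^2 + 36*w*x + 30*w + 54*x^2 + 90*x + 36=6*w^2 + w*(36*x + 13) + 54*x^2 + 39*x - 8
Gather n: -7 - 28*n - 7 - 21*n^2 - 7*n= -21*n^2 - 35*n - 14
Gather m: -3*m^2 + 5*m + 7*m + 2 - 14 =-3*m^2 + 12*m - 12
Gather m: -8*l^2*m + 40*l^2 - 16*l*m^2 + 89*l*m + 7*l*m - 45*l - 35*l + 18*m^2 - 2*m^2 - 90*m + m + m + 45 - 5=40*l^2 - 80*l + m^2*(16 - 16*l) + m*(-8*l^2 + 96*l - 88) + 40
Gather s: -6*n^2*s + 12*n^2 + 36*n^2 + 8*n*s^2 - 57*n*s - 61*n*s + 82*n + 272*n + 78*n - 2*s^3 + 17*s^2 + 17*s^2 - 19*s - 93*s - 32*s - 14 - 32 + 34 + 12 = 48*n^2 + 432*n - 2*s^3 + s^2*(8*n + 34) + s*(-6*n^2 - 118*n - 144)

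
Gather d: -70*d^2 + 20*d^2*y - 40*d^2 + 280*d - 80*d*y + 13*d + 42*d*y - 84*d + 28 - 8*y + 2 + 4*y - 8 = d^2*(20*y - 110) + d*(209 - 38*y) - 4*y + 22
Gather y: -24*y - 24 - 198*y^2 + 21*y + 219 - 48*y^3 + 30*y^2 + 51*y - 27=-48*y^3 - 168*y^2 + 48*y + 168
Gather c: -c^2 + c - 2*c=-c^2 - c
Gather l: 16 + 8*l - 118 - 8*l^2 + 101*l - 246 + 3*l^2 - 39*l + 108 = -5*l^2 + 70*l - 240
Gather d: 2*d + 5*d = 7*d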